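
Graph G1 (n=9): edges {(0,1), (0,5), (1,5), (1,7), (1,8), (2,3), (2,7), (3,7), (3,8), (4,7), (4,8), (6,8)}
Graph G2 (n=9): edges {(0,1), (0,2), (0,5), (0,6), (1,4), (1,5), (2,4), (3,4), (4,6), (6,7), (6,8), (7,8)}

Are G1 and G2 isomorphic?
Yes, isomorphic

The graphs are isomorphic.
One valid mapping φ: V(G1) → V(G2): 0→8, 1→6, 2→5, 3→1, 4→2, 5→7, 6→3, 7→0, 8→4

Verify φ preserves adjacency — for each edge of G1, its image is an edge of G2:
  (0,1) → (φ(0),φ(1)) = (6,8) ∈ E(G2) ✓
  (0,5) → (φ(0),φ(5)) = (7,8) ∈ E(G2) ✓
  (1,5) → (φ(1),φ(5)) = (6,7) ∈ E(G2) ✓
  (1,7) → (φ(1),φ(7)) = (0,6) ∈ E(G2) ✓
  (1,8) → (φ(1),φ(8)) = (4,6) ∈ E(G2) ✓
  (2,3) → (φ(2),φ(3)) = (1,5) ∈ E(G2) ✓
  (2,7) → (φ(2),φ(7)) = (0,5) ∈ E(G2) ✓
  (3,7) → (φ(3),φ(7)) = (0,1) ∈ E(G2) ✓
  (3,8) → (φ(3),φ(8)) = (1,4) ∈ E(G2) ✓
  (4,7) → (φ(4),φ(7)) = (0,2) ∈ E(G2) ✓
  (4,8) → (φ(4),φ(8)) = (2,4) ∈ E(G2) ✓
  (6,8) → (φ(6),φ(8)) = (3,4) ∈ E(G2) ✓
All 12 edges of G1 map to edges of G2, and |E(G1)| = |E(G2)| = 12, so φ is a bijection on edges as well as vertices. Hence G1 ≅ G2.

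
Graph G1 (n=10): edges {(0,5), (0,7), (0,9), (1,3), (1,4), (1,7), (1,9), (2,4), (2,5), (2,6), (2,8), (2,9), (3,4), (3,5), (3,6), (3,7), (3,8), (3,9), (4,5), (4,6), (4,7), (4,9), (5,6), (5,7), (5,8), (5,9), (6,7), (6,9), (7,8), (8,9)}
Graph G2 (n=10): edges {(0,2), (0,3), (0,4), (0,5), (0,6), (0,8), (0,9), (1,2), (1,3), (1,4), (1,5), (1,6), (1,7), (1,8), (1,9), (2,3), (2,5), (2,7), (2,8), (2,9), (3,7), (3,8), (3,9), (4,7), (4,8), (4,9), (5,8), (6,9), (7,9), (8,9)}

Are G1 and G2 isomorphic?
Yes, isomorphic

The graphs are isomorphic.
One valid mapping φ: V(G1) → V(G2): 0→6, 1→5, 2→7, 3→8, 4→2, 5→9, 6→3, 7→0, 8→4, 9→1

Verify φ preserves adjacency — for each edge of G1, its image is an edge of G2:
  (0,5) → (φ(0),φ(5)) = (6,9) ∈ E(G2) ✓
  (0,7) → (φ(0),φ(7)) = (0,6) ∈ E(G2) ✓
  (0,9) → (φ(0),φ(9)) = (1,6) ∈ E(G2) ✓
  (1,3) → (φ(1),φ(3)) = (5,8) ∈ E(G2) ✓
  (1,4) → (φ(1),φ(4)) = (2,5) ∈ E(G2) ✓
  (1,7) → (φ(1),φ(7)) = (0,5) ∈ E(G2) ✓
  (1,9) → (φ(1),φ(9)) = (1,5) ∈ E(G2) ✓
  (2,4) → (φ(2),φ(4)) = (2,7) ∈ E(G2) ✓
  (2,5) → (φ(2),φ(5)) = (7,9) ∈ E(G2) ✓
  (2,6) → (φ(2),φ(6)) = (3,7) ∈ E(G2) ✓
  (2,8) → (φ(2),φ(8)) = (4,7) ∈ E(G2) ✓
  (2,9) → (φ(2),φ(9)) = (1,7) ∈ E(G2) ✓
  (3,4) → (φ(3),φ(4)) = (2,8) ∈ E(G2) ✓
  (3,5) → (φ(3),φ(5)) = (8,9) ∈ E(G2) ✓
  (3,6) → (φ(3),φ(6)) = (3,8) ∈ E(G2) ✓
  (3,7) → (φ(3),φ(7)) = (0,8) ∈ E(G2) ✓
  (3,8) → (φ(3),φ(8)) = (4,8) ∈ E(G2) ✓
  (3,9) → (φ(3),φ(9)) = (1,8) ∈ E(G2) ✓
  (4,5) → (φ(4),φ(5)) = (2,9) ∈ E(G2) ✓
  (4,6) → (φ(4),φ(6)) = (2,3) ∈ E(G2) ✓
  (4,7) → (φ(4),φ(7)) = (0,2) ∈ E(G2) ✓
  (4,9) → (φ(4),φ(9)) = (1,2) ∈ E(G2) ✓
  (5,6) → (φ(5),φ(6)) = (3,9) ∈ E(G2) ✓
  (5,7) → (φ(5),φ(7)) = (0,9) ∈ E(G2) ✓
  (5,8) → (φ(5),φ(8)) = (4,9) ∈ E(G2) ✓
  (5,9) → (φ(5),φ(9)) = (1,9) ∈ E(G2) ✓
  (6,7) → (φ(6),φ(7)) = (0,3) ∈ E(G2) ✓
  (6,9) → (φ(6),φ(9)) = (1,3) ∈ E(G2) ✓
  (7,8) → (φ(7),φ(8)) = (0,4) ∈ E(G2) ✓
  (8,9) → (φ(8),φ(9)) = (1,4) ∈ E(G2) ✓
All 30 edges of G1 map to edges of G2, and |E(G1)| = |E(G2)| = 30, so φ is a bijection on edges as well as vertices. Hence G1 ≅ G2.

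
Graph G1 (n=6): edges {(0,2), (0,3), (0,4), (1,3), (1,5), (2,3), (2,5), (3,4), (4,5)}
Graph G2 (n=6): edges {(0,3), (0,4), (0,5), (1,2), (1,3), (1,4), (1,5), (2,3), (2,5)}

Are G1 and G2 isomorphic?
Yes, isomorphic

The graphs are isomorphic.
One valid mapping φ: V(G1) → V(G2): 0→2, 1→4, 2→5, 3→1, 4→3, 5→0

Verify φ preserves adjacency — for each edge of G1, its image is an edge of G2:
  (0,2) → (φ(0),φ(2)) = (2,5) ∈ E(G2) ✓
  (0,3) → (φ(0),φ(3)) = (1,2) ∈ E(G2) ✓
  (0,4) → (φ(0),φ(4)) = (2,3) ∈ E(G2) ✓
  (1,3) → (φ(1),φ(3)) = (1,4) ∈ E(G2) ✓
  (1,5) → (φ(1),φ(5)) = (0,4) ∈ E(G2) ✓
  (2,3) → (φ(2),φ(3)) = (1,5) ∈ E(G2) ✓
  (2,5) → (φ(2),φ(5)) = (0,5) ∈ E(G2) ✓
  (3,4) → (φ(3),φ(4)) = (1,3) ∈ E(G2) ✓
  (4,5) → (φ(4),φ(5)) = (0,3) ∈ E(G2) ✓
All 9 edges of G1 map to edges of G2, and |E(G1)| = |E(G2)| = 9, so φ is a bijection on edges as well as vertices. Hence G1 ≅ G2.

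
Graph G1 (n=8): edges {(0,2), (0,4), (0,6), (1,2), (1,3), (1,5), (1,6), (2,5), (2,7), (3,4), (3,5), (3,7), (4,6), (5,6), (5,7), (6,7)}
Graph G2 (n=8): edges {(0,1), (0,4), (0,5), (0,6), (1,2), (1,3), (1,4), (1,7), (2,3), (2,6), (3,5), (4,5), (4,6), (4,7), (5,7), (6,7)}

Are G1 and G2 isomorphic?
Yes, isomorphic

The graphs are isomorphic.
One valid mapping φ: V(G1) → V(G2): 0→2, 1→0, 2→6, 3→5, 4→3, 5→4, 6→1, 7→7

Verify φ preserves adjacency — for each edge of G1, its image is an edge of G2:
  (0,2) → (φ(0),φ(2)) = (2,6) ∈ E(G2) ✓
  (0,4) → (φ(0),φ(4)) = (2,3) ∈ E(G2) ✓
  (0,6) → (φ(0),φ(6)) = (1,2) ∈ E(G2) ✓
  (1,2) → (φ(1),φ(2)) = (0,6) ∈ E(G2) ✓
  (1,3) → (φ(1),φ(3)) = (0,5) ∈ E(G2) ✓
  (1,5) → (φ(1),φ(5)) = (0,4) ∈ E(G2) ✓
  (1,6) → (φ(1),φ(6)) = (0,1) ∈ E(G2) ✓
  (2,5) → (φ(2),φ(5)) = (4,6) ∈ E(G2) ✓
  (2,7) → (φ(2),φ(7)) = (6,7) ∈ E(G2) ✓
  (3,4) → (φ(3),φ(4)) = (3,5) ∈ E(G2) ✓
  (3,5) → (φ(3),φ(5)) = (4,5) ∈ E(G2) ✓
  (3,7) → (φ(3),φ(7)) = (5,7) ∈ E(G2) ✓
  (4,6) → (φ(4),φ(6)) = (1,3) ∈ E(G2) ✓
  (5,6) → (φ(5),φ(6)) = (1,4) ∈ E(G2) ✓
  (5,7) → (φ(5),φ(7)) = (4,7) ∈ E(G2) ✓
  (6,7) → (φ(6),φ(7)) = (1,7) ∈ E(G2) ✓
All 16 edges of G1 map to edges of G2, and |E(G1)| = |E(G2)| = 16, so φ is a bijection on edges as well as vertices. Hence G1 ≅ G2.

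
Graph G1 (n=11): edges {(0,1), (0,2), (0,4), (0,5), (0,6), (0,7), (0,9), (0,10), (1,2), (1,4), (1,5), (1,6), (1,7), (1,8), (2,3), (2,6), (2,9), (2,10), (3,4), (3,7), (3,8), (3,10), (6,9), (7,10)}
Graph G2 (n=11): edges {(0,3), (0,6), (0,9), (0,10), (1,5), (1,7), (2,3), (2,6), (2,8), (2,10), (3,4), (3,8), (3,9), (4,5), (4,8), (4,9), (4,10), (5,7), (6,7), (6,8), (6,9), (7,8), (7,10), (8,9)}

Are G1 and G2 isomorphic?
No, not isomorphic

The graphs are NOT isomorphic.

Counting triangles (3-cliques): G1 has 14, G2 has 11.
Triangle count is an isomorphism invariant, so differing triangle counts rule out isomorphism.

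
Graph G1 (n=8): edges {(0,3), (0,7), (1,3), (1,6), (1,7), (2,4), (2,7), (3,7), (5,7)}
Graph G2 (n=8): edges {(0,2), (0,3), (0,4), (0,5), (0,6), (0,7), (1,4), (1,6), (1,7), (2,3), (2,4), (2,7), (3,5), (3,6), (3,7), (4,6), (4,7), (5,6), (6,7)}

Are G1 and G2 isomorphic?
No, not isomorphic

The graphs are NOT isomorphic.

Counting triangles (3-cliques): G1 has 2, G2 has 18.
Triangle count is an isomorphism invariant, so differing triangle counts rule out isomorphism.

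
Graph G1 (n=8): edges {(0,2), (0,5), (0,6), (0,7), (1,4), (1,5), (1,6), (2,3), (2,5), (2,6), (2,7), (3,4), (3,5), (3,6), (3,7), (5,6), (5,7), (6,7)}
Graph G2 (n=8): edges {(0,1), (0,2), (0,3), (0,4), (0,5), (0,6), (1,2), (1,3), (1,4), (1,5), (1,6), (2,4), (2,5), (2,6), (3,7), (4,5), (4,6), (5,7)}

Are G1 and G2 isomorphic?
Yes, isomorphic

The graphs are isomorphic.
One valid mapping φ: V(G1) → V(G2): 0→6, 1→3, 2→2, 3→5, 4→7, 5→0, 6→1, 7→4

Verify φ preserves adjacency — for each edge of G1, its image is an edge of G2:
  (0,2) → (φ(0),φ(2)) = (2,6) ∈ E(G2) ✓
  (0,5) → (φ(0),φ(5)) = (0,6) ∈ E(G2) ✓
  (0,6) → (φ(0),φ(6)) = (1,6) ∈ E(G2) ✓
  (0,7) → (φ(0),φ(7)) = (4,6) ∈ E(G2) ✓
  (1,4) → (φ(1),φ(4)) = (3,7) ∈ E(G2) ✓
  (1,5) → (φ(1),φ(5)) = (0,3) ∈ E(G2) ✓
  (1,6) → (φ(1),φ(6)) = (1,3) ∈ E(G2) ✓
  (2,3) → (φ(2),φ(3)) = (2,5) ∈ E(G2) ✓
  (2,5) → (φ(2),φ(5)) = (0,2) ∈ E(G2) ✓
  (2,6) → (φ(2),φ(6)) = (1,2) ∈ E(G2) ✓
  (2,7) → (φ(2),φ(7)) = (2,4) ∈ E(G2) ✓
  (3,4) → (φ(3),φ(4)) = (5,7) ∈ E(G2) ✓
  (3,5) → (φ(3),φ(5)) = (0,5) ∈ E(G2) ✓
  (3,6) → (φ(3),φ(6)) = (1,5) ∈ E(G2) ✓
  (3,7) → (φ(3),φ(7)) = (4,5) ∈ E(G2) ✓
  (5,6) → (φ(5),φ(6)) = (0,1) ∈ E(G2) ✓
  (5,7) → (φ(5),φ(7)) = (0,4) ∈ E(G2) ✓
  (6,7) → (φ(6),φ(7)) = (1,4) ∈ E(G2) ✓
All 18 edges of G1 map to edges of G2, and |E(G1)| = |E(G2)| = 18, so φ is a bijection on edges as well as vertices. Hence G1 ≅ G2.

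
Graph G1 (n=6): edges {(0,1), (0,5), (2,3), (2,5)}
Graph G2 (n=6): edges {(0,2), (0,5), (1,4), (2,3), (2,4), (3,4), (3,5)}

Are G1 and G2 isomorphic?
No, not isomorphic

The graphs are NOT isomorphic.

Counting triangles (3-cliques): G1 has 0, G2 has 1.
Triangle count is an isomorphism invariant, so differing triangle counts rule out isomorphism.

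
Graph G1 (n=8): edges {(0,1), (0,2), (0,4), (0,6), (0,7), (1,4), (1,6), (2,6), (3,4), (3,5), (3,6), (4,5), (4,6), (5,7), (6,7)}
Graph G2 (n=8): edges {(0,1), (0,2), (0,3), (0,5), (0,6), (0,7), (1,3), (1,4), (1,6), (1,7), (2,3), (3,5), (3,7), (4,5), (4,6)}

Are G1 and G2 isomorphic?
Yes, isomorphic

The graphs are isomorphic.
One valid mapping φ: V(G1) → V(G2): 0→3, 1→7, 2→2, 3→6, 4→1, 5→4, 6→0, 7→5

Verify φ preserves adjacency — for each edge of G1, its image is an edge of G2:
  (0,1) → (φ(0),φ(1)) = (3,7) ∈ E(G2) ✓
  (0,2) → (φ(0),φ(2)) = (2,3) ∈ E(G2) ✓
  (0,4) → (φ(0),φ(4)) = (1,3) ∈ E(G2) ✓
  (0,6) → (φ(0),φ(6)) = (0,3) ∈ E(G2) ✓
  (0,7) → (φ(0),φ(7)) = (3,5) ∈ E(G2) ✓
  (1,4) → (φ(1),φ(4)) = (1,7) ∈ E(G2) ✓
  (1,6) → (φ(1),φ(6)) = (0,7) ∈ E(G2) ✓
  (2,6) → (φ(2),φ(6)) = (0,2) ∈ E(G2) ✓
  (3,4) → (φ(3),φ(4)) = (1,6) ∈ E(G2) ✓
  (3,5) → (φ(3),φ(5)) = (4,6) ∈ E(G2) ✓
  (3,6) → (φ(3),φ(6)) = (0,6) ∈ E(G2) ✓
  (4,5) → (φ(4),φ(5)) = (1,4) ∈ E(G2) ✓
  (4,6) → (φ(4),φ(6)) = (0,1) ∈ E(G2) ✓
  (5,7) → (φ(5),φ(7)) = (4,5) ∈ E(G2) ✓
  (6,7) → (φ(6),φ(7)) = (0,5) ∈ E(G2) ✓
All 15 edges of G1 map to edges of G2, and |E(G1)| = |E(G2)| = 15, so φ is a bijection on edges as well as vertices. Hence G1 ≅ G2.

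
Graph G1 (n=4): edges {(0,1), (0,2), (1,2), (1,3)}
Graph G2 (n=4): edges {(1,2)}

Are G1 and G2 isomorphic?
No, not isomorphic

The graphs are NOT isomorphic.

Counting triangles (3-cliques): G1 has 1, G2 has 0.
Triangle count is an isomorphism invariant, so differing triangle counts rule out isomorphism.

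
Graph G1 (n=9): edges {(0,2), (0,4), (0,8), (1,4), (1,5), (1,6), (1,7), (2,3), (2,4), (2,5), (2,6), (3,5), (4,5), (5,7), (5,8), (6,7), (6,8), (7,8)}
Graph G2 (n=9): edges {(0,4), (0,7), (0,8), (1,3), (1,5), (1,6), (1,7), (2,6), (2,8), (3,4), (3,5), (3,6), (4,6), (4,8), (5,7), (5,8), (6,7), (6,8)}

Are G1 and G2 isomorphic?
Yes, isomorphic

The graphs are isomorphic.
One valid mapping φ: V(G1) → V(G2): 0→0, 1→3, 2→8, 3→2, 4→4, 5→6, 6→5, 7→1, 8→7

Verify φ preserves adjacency — for each edge of G1, its image is an edge of G2:
  (0,2) → (φ(0),φ(2)) = (0,8) ∈ E(G2) ✓
  (0,4) → (φ(0),φ(4)) = (0,4) ∈ E(G2) ✓
  (0,8) → (φ(0),φ(8)) = (0,7) ∈ E(G2) ✓
  (1,4) → (φ(1),φ(4)) = (3,4) ∈ E(G2) ✓
  (1,5) → (φ(1),φ(5)) = (3,6) ∈ E(G2) ✓
  (1,6) → (φ(1),φ(6)) = (3,5) ∈ E(G2) ✓
  (1,7) → (φ(1),φ(7)) = (1,3) ∈ E(G2) ✓
  (2,3) → (φ(2),φ(3)) = (2,8) ∈ E(G2) ✓
  (2,4) → (φ(2),φ(4)) = (4,8) ∈ E(G2) ✓
  (2,5) → (φ(2),φ(5)) = (6,8) ∈ E(G2) ✓
  (2,6) → (φ(2),φ(6)) = (5,8) ∈ E(G2) ✓
  (3,5) → (φ(3),φ(5)) = (2,6) ∈ E(G2) ✓
  (4,5) → (φ(4),φ(5)) = (4,6) ∈ E(G2) ✓
  (5,7) → (φ(5),φ(7)) = (1,6) ∈ E(G2) ✓
  (5,8) → (φ(5),φ(8)) = (6,7) ∈ E(G2) ✓
  (6,7) → (φ(6),φ(7)) = (1,5) ∈ E(G2) ✓
  (6,8) → (φ(6),φ(8)) = (5,7) ∈ E(G2) ✓
  (7,8) → (φ(7),φ(8)) = (1,7) ∈ E(G2) ✓
All 18 edges of G1 map to edges of G2, and |E(G1)| = |E(G2)| = 18, so φ is a bijection on edges as well as vertices. Hence G1 ≅ G2.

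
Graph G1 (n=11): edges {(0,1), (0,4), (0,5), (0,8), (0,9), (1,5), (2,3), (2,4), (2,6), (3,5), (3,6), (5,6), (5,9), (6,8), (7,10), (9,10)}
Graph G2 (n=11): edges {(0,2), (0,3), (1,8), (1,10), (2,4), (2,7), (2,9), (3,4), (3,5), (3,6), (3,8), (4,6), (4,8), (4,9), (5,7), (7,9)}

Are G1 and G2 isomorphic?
Yes, isomorphic

The graphs are isomorphic.
One valid mapping φ: V(G1) → V(G2): 0→3, 1→6, 2→7, 3→9, 4→5, 5→4, 6→2, 7→10, 8→0, 9→8, 10→1

Verify φ preserves adjacency — for each edge of G1, its image is an edge of G2:
  (0,1) → (φ(0),φ(1)) = (3,6) ∈ E(G2) ✓
  (0,4) → (φ(0),φ(4)) = (3,5) ∈ E(G2) ✓
  (0,5) → (φ(0),φ(5)) = (3,4) ∈ E(G2) ✓
  (0,8) → (φ(0),φ(8)) = (0,3) ∈ E(G2) ✓
  (0,9) → (φ(0),φ(9)) = (3,8) ∈ E(G2) ✓
  (1,5) → (φ(1),φ(5)) = (4,6) ∈ E(G2) ✓
  (2,3) → (φ(2),φ(3)) = (7,9) ∈ E(G2) ✓
  (2,4) → (φ(2),φ(4)) = (5,7) ∈ E(G2) ✓
  (2,6) → (φ(2),φ(6)) = (2,7) ∈ E(G2) ✓
  (3,5) → (φ(3),φ(5)) = (4,9) ∈ E(G2) ✓
  (3,6) → (φ(3),φ(6)) = (2,9) ∈ E(G2) ✓
  (5,6) → (φ(5),φ(6)) = (2,4) ∈ E(G2) ✓
  (5,9) → (φ(5),φ(9)) = (4,8) ∈ E(G2) ✓
  (6,8) → (φ(6),φ(8)) = (0,2) ∈ E(G2) ✓
  (7,10) → (φ(7),φ(10)) = (1,10) ∈ E(G2) ✓
  (9,10) → (φ(9),φ(10)) = (1,8) ∈ E(G2) ✓
All 16 edges of G1 map to edges of G2, and |E(G1)| = |E(G2)| = 16, so φ is a bijection on edges as well as vertices. Hence G1 ≅ G2.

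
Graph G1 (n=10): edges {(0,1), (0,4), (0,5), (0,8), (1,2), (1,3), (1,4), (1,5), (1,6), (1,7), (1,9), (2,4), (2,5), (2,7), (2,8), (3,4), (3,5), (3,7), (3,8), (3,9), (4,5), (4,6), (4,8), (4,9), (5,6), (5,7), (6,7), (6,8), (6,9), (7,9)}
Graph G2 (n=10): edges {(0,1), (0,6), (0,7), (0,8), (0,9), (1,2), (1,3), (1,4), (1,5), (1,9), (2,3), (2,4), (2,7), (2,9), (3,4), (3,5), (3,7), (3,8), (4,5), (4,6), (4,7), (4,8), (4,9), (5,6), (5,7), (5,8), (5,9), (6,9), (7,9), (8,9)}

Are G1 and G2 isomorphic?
Yes, isomorphic

The graphs are isomorphic.
One valid mapping φ: V(G1) → V(G2): 0→6, 1→4, 2→8, 3→7, 4→9, 5→5, 6→1, 7→3, 8→0, 9→2

Verify φ preserves adjacency — for each edge of G1, its image is an edge of G2:
  (0,1) → (φ(0),φ(1)) = (4,6) ∈ E(G2) ✓
  (0,4) → (φ(0),φ(4)) = (6,9) ∈ E(G2) ✓
  (0,5) → (φ(0),φ(5)) = (5,6) ∈ E(G2) ✓
  (0,8) → (φ(0),φ(8)) = (0,6) ∈ E(G2) ✓
  (1,2) → (φ(1),φ(2)) = (4,8) ∈ E(G2) ✓
  (1,3) → (φ(1),φ(3)) = (4,7) ∈ E(G2) ✓
  (1,4) → (φ(1),φ(4)) = (4,9) ∈ E(G2) ✓
  (1,5) → (φ(1),φ(5)) = (4,5) ∈ E(G2) ✓
  (1,6) → (φ(1),φ(6)) = (1,4) ∈ E(G2) ✓
  (1,7) → (φ(1),φ(7)) = (3,4) ∈ E(G2) ✓
  (1,9) → (φ(1),φ(9)) = (2,4) ∈ E(G2) ✓
  (2,4) → (φ(2),φ(4)) = (8,9) ∈ E(G2) ✓
  (2,5) → (φ(2),φ(5)) = (5,8) ∈ E(G2) ✓
  (2,7) → (φ(2),φ(7)) = (3,8) ∈ E(G2) ✓
  (2,8) → (φ(2),φ(8)) = (0,8) ∈ E(G2) ✓
  (3,4) → (φ(3),φ(4)) = (7,9) ∈ E(G2) ✓
  (3,5) → (φ(3),φ(5)) = (5,7) ∈ E(G2) ✓
  (3,7) → (φ(3),φ(7)) = (3,7) ∈ E(G2) ✓
  (3,8) → (φ(3),φ(8)) = (0,7) ∈ E(G2) ✓
  (3,9) → (φ(3),φ(9)) = (2,7) ∈ E(G2) ✓
  (4,5) → (φ(4),φ(5)) = (5,9) ∈ E(G2) ✓
  (4,6) → (φ(4),φ(6)) = (1,9) ∈ E(G2) ✓
  (4,8) → (φ(4),φ(8)) = (0,9) ∈ E(G2) ✓
  (4,9) → (φ(4),φ(9)) = (2,9) ∈ E(G2) ✓
  (5,6) → (φ(5),φ(6)) = (1,5) ∈ E(G2) ✓
  (5,7) → (φ(5),φ(7)) = (3,5) ∈ E(G2) ✓
  (6,7) → (φ(6),φ(7)) = (1,3) ∈ E(G2) ✓
  (6,8) → (φ(6),φ(8)) = (0,1) ∈ E(G2) ✓
  (6,9) → (φ(6),φ(9)) = (1,2) ∈ E(G2) ✓
  (7,9) → (φ(7),φ(9)) = (2,3) ∈ E(G2) ✓
All 30 edges of G1 map to edges of G2, and |E(G1)| = |E(G2)| = 30, so φ is a bijection on edges as well as vertices. Hence G1 ≅ G2.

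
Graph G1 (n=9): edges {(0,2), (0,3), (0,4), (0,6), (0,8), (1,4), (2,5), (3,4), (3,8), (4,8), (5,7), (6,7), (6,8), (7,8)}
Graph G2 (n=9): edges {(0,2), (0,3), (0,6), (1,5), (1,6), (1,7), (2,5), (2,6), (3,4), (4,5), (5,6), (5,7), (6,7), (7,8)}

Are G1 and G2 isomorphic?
Yes, isomorphic

The graphs are isomorphic.
One valid mapping φ: V(G1) → V(G2): 0→5, 1→8, 2→4, 3→1, 4→7, 5→3, 6→2, 7→0, 8→6

Verify φ preserves adjacency — for each edge of G1, its image is an edge of G2:
  (0,2) → (φ(0),φ(2)) = (4,5) ∈ E(G2) ✓
  (0,3) → (φ(0),φ(3)) = (1,5) ∈ E(G2) ✓
  (0,4) → (φ(0),φ(4)) = (5,7) ∈ E(G2) ✓
  (0,6) → (φ(0),φ(6)) = (2,5) ∈ E(G2) ✓
  (0,8) → (φ(0),φ(8)) = (5,6) ∈ E(G2) ✓
  (1,4) → (φ(1),φ(4)) = (7,8) ∈ E(G2) ✓
  (2,5) → (φ(2),φ(5)) = (3,4) ∈ E(G2) ✓
  (3,4) → (φ(3),φ(4)) = (1,7) ∈ E(G2) ✓
  (3,8) → (φ(3),φ(8)) = (1,6) ∈ E(G2) ✓
  (4,8) → (φ(4),φ(8)) = (6,7) ∈ E(G2) ✓
  (5,7) → (φ(5),φ(7)) = (0,3) ∈ E(G2) ✓
  (6,7) → (φ(6),φ(7)) = (0,2) ∈ E(G2) ✓
  (6,8) → (φ(6),φ(8)) = (2,6) ∈ E(G2) ✓
  (7,8) → (φ(7),φ(8)) = (0,6) ∈ E(G2) ✓
All 14 edges of G1 map to edges of G2, and |E(G1)| = |E(G2)| = 14, so φ is a bijection on edges as well as vertices. Hence G1 ≅ G2.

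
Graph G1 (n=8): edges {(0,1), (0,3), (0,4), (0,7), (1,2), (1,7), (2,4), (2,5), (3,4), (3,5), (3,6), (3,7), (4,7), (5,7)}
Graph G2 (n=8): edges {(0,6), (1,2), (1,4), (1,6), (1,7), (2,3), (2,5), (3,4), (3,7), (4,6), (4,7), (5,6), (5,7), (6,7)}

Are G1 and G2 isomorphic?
Yes, isomorphic

The graphs are isomorphic.
One valid mapping φ: V(G1) → V(G2): 0→4, 1→3, 2→2, 3→6, 4→1, 5→5, 6→0, 7→7

Verify φ preserves adjacency — for each edge of G1, its image is an edge of G2:
  (0,1) → (φ(0),φ(1)) = (3,4) ∈ E(G2) ✓
  (0,3) → (φ(0),φ(3)) = (4,6) ∈ E(G2) ✓
  (0,4) → (φ(0),φ(4)) = (1,4) ∈ E(G2) ✓
  (0,7) → (φ(0),φ(7)) = (4,7) ∈ E(G2) ✓
  (1,2) → (φ(1),φ(2)) = (2,3) ∈ E(G2) ✓
  (1,7) → (φ(1),φ(7)) = (3,7) ∈ E(G2) ✓
  (2,4) → (φ(2),φ(4)) = (1,2) ∈ E(G2) ✓
  (2,5) → (φ(2),φ(5)) = (2,5) ∈ E(G2) ✓
  (3,4) → (φ(3),φ(4)) = (1,6) ∈ E(G2) ✓
  (3,5) → (φ(3),φ(5)) = (5,6) ∈ E(G2) ✓
  (3,6) → (φ(3),φ(6)) = (0,6) ∈ E(G2) ✓
  (3,7) → (φ(3),φ(7)) = (6,7) ∈ E(G2) ✓
  (4,7) → (φ(4),φ(7)) = (1,7) ∈ E(G2) ✓
  (5,7) → (φ(5),φ(7)) = (5,7) ∈ E(G2) ✓
All 14 edges of G1 map to edges of G2, and |E(G1)| = |E(G2)| = 14, so φ is a bijection on edges as well as vertices. Hence G1 ≅ G2.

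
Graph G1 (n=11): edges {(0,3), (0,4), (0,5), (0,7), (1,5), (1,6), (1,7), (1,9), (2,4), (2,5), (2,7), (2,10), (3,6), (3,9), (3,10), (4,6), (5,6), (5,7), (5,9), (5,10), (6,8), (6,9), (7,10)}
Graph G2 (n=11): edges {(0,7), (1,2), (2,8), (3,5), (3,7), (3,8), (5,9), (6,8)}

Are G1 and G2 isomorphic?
No, not isomorphic

The graphs are NOT isomorphic.

Connected components of G1: 1 component(s) with vertex sets [[0, 1, 2, 3, 4, 5, 6, 7, 8, 9, 10]], sizes [11].
Connected components of G2: 3 component(s) with vertex sets [[4], [10], [0, 1, 2, 3, 5, 6, 7, 8, 9]], sizes [1, 1, 9].
The number of connected components (and the multiset of component sizes) is an isomorphism invariant — an isomorphism maps each component of G1 bijectively onto a component of G2. Since G1 has 1 component(s) and G2 has 3, they cannot be isomorphic.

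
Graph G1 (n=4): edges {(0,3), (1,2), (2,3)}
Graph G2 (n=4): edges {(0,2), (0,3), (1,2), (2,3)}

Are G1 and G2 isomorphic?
No, not isomorphic

The graphs are NOT isomorphic.

Counting edges: G1 has 3 edge(s); G2 has 4 edge(s).
Edge count is an isomorphism invariant (a bijection on vertices induces a bijection on edges), so differing edge counts rule out isomorphism.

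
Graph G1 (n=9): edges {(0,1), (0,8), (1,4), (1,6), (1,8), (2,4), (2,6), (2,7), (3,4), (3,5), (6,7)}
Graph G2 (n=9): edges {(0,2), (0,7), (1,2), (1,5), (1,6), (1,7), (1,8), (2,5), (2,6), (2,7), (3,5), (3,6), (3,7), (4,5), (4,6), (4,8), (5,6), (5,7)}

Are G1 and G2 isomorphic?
No, not isomorphic

The graphs are NOT isomorphic.

Counting triangles (3-cliques): G1 has 2, G2 has 11.
Triangle count is an isomorphism invariant, so differing triangle counts rule out isomorphism.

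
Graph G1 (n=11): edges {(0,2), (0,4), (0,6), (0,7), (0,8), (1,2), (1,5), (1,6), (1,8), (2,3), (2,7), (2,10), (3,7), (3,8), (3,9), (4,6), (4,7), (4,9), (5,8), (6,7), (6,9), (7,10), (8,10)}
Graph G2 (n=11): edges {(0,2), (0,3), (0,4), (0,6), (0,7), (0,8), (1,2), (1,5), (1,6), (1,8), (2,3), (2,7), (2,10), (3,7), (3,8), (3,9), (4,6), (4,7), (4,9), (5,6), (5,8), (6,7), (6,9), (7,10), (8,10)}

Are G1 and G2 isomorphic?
No, not isomorphic

The graphs are NOT isomorphic.

Counting edges: G1 has 23 edge(s); G2 has 25 edge(s).
Edge count is an isomorphism invariant (a bijection on vertices induces a bijection on edges), so differing edge counts rule out isomorphism.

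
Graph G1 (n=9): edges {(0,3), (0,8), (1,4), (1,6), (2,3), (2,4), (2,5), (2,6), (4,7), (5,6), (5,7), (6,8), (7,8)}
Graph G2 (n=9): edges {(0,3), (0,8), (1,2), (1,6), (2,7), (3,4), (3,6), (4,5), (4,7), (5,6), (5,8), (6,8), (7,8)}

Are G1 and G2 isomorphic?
Yes, isomorphic

The graphs are isomorphic.
One valid mapping φ: V(G1) → V(G2): 0→2, 1→0, 2→6, 3→1, 4→3, 5→5, 6→8, 7→4, 8→7

Verify φ preserves adjacency — for each edge of G1, its image is an edge of G2:
  (0,3) → (φ(0),φ(3)) = (1,2) ∈ E(G2) ✓
  (0,8) → (φ(0),φ(8)) = (2,7) ∈ E(G2) ✓
  (1,4) → (φ(1),φ(4)) = (0,3) ∈ E(G2) ✓
  (1,6) → (φ(1),φ(6)) = (0,8) ∈ E(G2) ✓
  (2,3) → (φ(2),φ(3)) = (1,6) ∈ E(G2) ✓
  (2,4) → (φ(2),φ(4)) = (3,6) ∈ E(G2) ✓
  (2,5) → (φ(2),φ(5)) = (5,6) ∈ E(G2) ✓
  (2,6) → (φ(2),φ(6)) = (6,8) ∈ E(G2) ✓
  (4,7) → (φ(4),φ(7)) = (3,4) ∈ E(G2) ✓
  (5,6) → (φ(5),φ(6)) = (5,8) ∈ E(G2) ✓
  (5,7) → (φ(5),φ(7)) = (4,5) ∈ E(G2) ✓
  (6,8) → (φ(6),φ(8)) = (7,8) ∈ E(G2) ✓
  (7,8) → (φ(7),φ(8)) = (4,7) ∈ E(G2) ✓
All 13 edges of G1 map to edges of G2, and |E(G1)| = |E(G2)| = 13, so φ is a bijection on edges as well as vertices. Hence G1 ≅ G2.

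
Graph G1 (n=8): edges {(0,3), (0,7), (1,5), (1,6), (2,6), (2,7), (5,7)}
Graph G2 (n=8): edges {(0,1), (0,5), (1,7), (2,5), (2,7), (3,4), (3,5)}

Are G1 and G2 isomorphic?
Yes, isomorphic

The graphs are isomorphic.
One valid mapping φ: V(G1) → V(G2): 0→3, 1→7, 2→0, 3→4, 4→6, 5→2, 6→1, 7→5

Verify φ preserves adjacency — for each edge of G1, its image is an edge of G2:
  (0,3) → (φ(0),φ(3)) = (3,4) ∈ E(G2) ✓
  (0,7) → (φ(0),φ(7)) = (3,5) ∈ E(G2) ✓
  (1,5) → (φ(1),φ(5)) = (2,7) ∈ E(G2) ✓
  (1,6) → (φ(1),φ(6)) = (1,7) ∈ E(G2) ✓
  (2,6) → (φ(2),φ(6)) = (0,1) ∈ E(G2) ✓
  (2,7) → (φ(2),φ(7)) = (0,5) ∈ E(G2) ✓
  (5,7) → (φ(5),φ(7)) = (2,5) ∈ E(G2) ✓
All 7 edges of G1 map to edges of G2, and |E(G1)| = |E(G2)| = 7, so φ is a bijection on edges as well as vertices. Hence G1 ≅ G2.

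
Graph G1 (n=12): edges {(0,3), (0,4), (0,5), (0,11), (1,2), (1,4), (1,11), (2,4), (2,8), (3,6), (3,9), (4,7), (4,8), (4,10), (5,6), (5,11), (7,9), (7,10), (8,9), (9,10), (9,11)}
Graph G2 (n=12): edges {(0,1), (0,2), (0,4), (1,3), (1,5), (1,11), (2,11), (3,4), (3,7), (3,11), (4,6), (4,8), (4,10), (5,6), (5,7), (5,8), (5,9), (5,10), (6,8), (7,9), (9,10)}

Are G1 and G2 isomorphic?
Yes, isomorphic

The graphs are isomorphic.
One valid mapping φ: V(G1) → V(G2): 0→1, 1→7, 2→9, 3→0, 4→5, 5→11, 6→2, 7→6, 8→10, 9→4, 10→8, 11→3

Verify φ preserves adjacency — for each edge of G1, its image is an edge of G2:
  (0,3) → (φ(0),φ(3)) = (0,1) ∈ E(G2) ✓
  (0,4) → (φ(0),φ(4)) = (1,5) ∈ E(G2) ✓
  (0,5) → (φ(0),φ(5)) = (1,11) ∈ E(G2) ✓
  (0,11) → (φ(0),φ(11)) = (1,3) ∈ E(G2) ✓
  (1,2) → (φ(1),φ(2)) = (7,9) ∈ E(G2) ✓
  (1,4) → (φ(1),φ(4)) = (5,7) ∈ E(G2) ✓
  (1,11) → (φ(1),φ(11)) = (3,7) ∈ E(G2) ✓
  (2,4) → (φ(2),φ(4)) = (5,9) ∈ E(G2) ✓
  (2,8) → (φ(2),φ(8)) = (9,10) ∈ E(G2) ✓
  (3,6) → (φ(3),φ(6)) = (0,2) ∈ E(G2) ✓
  (3,9) → (φ(3),φ(9)) = (0,4) ∈ E(G2) ✓
  (4,7) → (φ(4),φ(7)) = (5,6) ∈ E(G2) ✓
  (4,8) → (φ(4),φ(8)) = (5,10) ∈ E(G2) ✓
  (4,10) → (φ(4),φ(10)) = (5,8) ∈ E(G2) ✓
  (5,6) → (φ(5),φ(6)) = (2,11) ∈ E(G2) ✓
  (5,11) → (φ(5),φ(11)) = (3,11) ∈ E(G2) ✓
  (7,9) → (φ(7),φ(9)) = (4,6) ∈ E(G2) ✓
  (7,10) → (φ(7),φ(10)) = (6,8) ∈ E(G2) ✓
  (8,9) → (φ(8),φ(9)) = (4,10) ∈ E(G2) ✓
  (9,10) → (φ(9),φ(10)) = (4,8) ∈ E(G2) ✓
  (9,11) → (φ(9),φ(11)) = (3,4) ∈ E(G2) ✓
All 21 edges of G1 map to edges of G2, and |E(G1)| = |E(G2)| = 21, so φ is a bijection on edges as well as vertices. Hence G1 ≅ G2.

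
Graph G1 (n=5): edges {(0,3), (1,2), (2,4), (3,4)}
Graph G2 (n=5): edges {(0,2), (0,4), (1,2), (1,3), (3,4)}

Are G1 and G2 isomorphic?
No, not isomorphic

The graphs are NOT isomorphic.

Degrees in G1: deg(0)=1, deg(1)=1, deg(2)=2, deg(3)=2, deg(4)=2.
Sorted degree sequence of G1: [2, 2, 2, 1, 1].
Degrees in G2: deg(0)=2, deg(1)=2, deg(2)=2, deg(3)=2, deg(4)=2.
Sorted degree sequence of G2: [2, 2, 2, 2, 2].
The (sorted) degree sequence is an isomorphism invariant, so since G1 and G2 have different degree sequences they cannot be isomorphic.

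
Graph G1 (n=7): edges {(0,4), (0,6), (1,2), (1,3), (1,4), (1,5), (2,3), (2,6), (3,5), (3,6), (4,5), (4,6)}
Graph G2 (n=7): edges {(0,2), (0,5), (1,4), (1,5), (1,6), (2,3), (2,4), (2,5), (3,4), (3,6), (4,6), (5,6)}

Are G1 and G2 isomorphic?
Yes, isomorphic

The graphs are isomorphic.
One valid mapping φ: V(G1) → V(G2): 0→0, 1→4, 2→1, 3→6, 4→2, 5→3, 6→5

Verify φ preserves adjacency — for each edge of G1, its image is an edge of G2:
  (0,4) → (φ(0),φ(4)) = (0,2) ∈ E(G2) ✓
  (0,6) → (φ(0),φ(6)) = (0,5) ∈ E(G2) ✓
  (1,2) → (φ(1),φ(2)) = (1,4) ∈ E(G2) ✓
  (1,3) → (φ(1),φ(3)) = (4,6) ∈ E(G2) ✓
  (1,4) → (φ(1),φ(4)) = (2,4) ∈ E(G2) ✓
  (1,5) → (φ(1),φ(5)) = (3,4) ∈ E(G2) ✓
  (2,3) → (φ(2),φ(3)) = (1,6) ∈ E(G2) ✓
  (2,6) → (φ(2),φ(6)) = (1,5) ∈ E(G2) ✓
  (3,5) → (φ(3),φ(5)) = (3,6) ∈ E(G2) ✓
  (3,6) → (φ(3),φ(6)) = (5,6) ∈ E(G2) ✓
  (4,5) → (φ(4),φ(5)) = (2,3) ∈ E(G2) ✓
  (4,6) → (φ(4),φ(6)) = (2,5) ∈ E(G2) ✓
All 12 edges of G1 map to edges of G2, and |E(G1)| = |E(G2)| = 12, so φ is a bijection on edges as well as vertices. Hence G1 ≅ G2.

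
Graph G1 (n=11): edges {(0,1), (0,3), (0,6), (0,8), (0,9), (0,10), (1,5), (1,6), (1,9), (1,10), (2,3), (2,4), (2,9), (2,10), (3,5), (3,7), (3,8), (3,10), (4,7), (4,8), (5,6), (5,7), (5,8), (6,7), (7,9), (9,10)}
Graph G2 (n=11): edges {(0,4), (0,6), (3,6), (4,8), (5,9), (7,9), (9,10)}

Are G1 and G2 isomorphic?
No, not isomorphic

The graphs are NOT isomorphic.

Connected components of G1: 1 component(s) with vertex sets [[0, 1, 2, 3, 4, 5, 6, 7, 8, 9, 10]], sizes [11].
Connected components of G2: 4 component(s) with vertex sets [[1], [2], [5, 7, 9, 10], [0, 3, 4, 6, 8]], sizes [1, 1, 4, 5].
The number of connected components (and the multiset of component sizes) is an isomorphism invariant — an isomorphism maps each component of G1 bijectively onto a component of G2. Since G1 has 1 component(s) and G2 has 4, they cannot be isomorphic.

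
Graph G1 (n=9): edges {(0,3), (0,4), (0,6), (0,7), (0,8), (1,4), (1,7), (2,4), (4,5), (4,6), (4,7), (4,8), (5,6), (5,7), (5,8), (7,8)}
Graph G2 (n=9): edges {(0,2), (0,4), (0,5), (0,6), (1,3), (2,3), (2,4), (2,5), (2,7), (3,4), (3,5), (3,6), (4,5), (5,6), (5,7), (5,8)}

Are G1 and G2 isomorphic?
Yes, isomorphic

The graphs are isomorphic.
One valid mapping φ: V(G1) → V(G2): 0→3, 1→7, 2→8, 3→1, 4→5, 5→0, 6→6, 7→2, 8→4

Verify φ preserves adjacency — for each edge of G1, its image is an edge of G2:
  (0,3) → (φ(0),φ(3)) = (1,3) ∈ E(G2) ✓
  (0,4) → (φ(0),φ(4)) = (3,5) ∈ E(G2) ✓
  (0,6) → (φ(0),φ(6)) = (3,6) ∈ E(G2) ✓
  (0,7) → (φ(0),φ(7)) = (2,3) ∈ E(G2) ✓
  (0,8) → (φ(0),φ(8)) = (3,4) ∈ E(G2) ✓
  (1,4) → (φ(1),φ(4)) = (5,7) ∈ E(G2) ✓
  (1,7) → (φ(1),φ(7)) = (2,7) ∈ E(G2) ✓
  (2,4) → (φ(2),φ(4)) = (5,8) ∈ E(G2) ✓
  (4,5) → (φ(4),φ(5)) = (0,5) ∈ E(G2) ✓
  (4,6) → (φ(4),φ(6)) = (5,6) ∈ E(G2) ✓
  (4,7) → (φ(4),φ(7)) = (2,5) ∈ E(G2) ✓
  (4,8) → (φ(4),φ(8)) = (4,5) ∈ E(G2) ✓
  (5,6) → (φ(5),φ(6)) = (0,6) ∈ E(G2) ✓
  (5,7) → (φ(5),φ(7)) = (0,2) ∈ E(G2) ✓
  (5,8) → (φ(5),φ(8)) = (0,4) ∈ E(G2) ✓
  (7,8) → (φ(7),φ(8)) = (2,4) ∈ E(G2) ✓
All 16 edges of G1 map to edges of G2, and |E(G1)| = |E(G2)| = 16, so φ is a bijection on edges as well as vertices. Hence G1 ≅ G2.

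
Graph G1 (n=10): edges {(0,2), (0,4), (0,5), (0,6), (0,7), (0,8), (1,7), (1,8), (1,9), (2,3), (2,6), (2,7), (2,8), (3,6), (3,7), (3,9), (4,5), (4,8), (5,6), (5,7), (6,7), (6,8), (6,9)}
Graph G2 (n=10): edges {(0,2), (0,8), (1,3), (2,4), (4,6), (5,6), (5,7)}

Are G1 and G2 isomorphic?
No, not isomorphic

The graphs are NOT isomorphic.

Connected components of G1: 1 component(s) with vertex sets [[0, 1, 2, 3, 4, 5, 6, 7, 8, 9]], sizes [10].
Connected components of G2: 3 component(s) with vertex sets [[9], [1, 3], [0, 2, 4, 5, 6, 7, 8]], sizes [1, 2, 7].
The number of connected components (and the multiset of component sizes) is an isomorphism invariant — an isomorphism maps each component of G1 bijectively onto a component of G2. Since G1 has 1 component(s) and G2 has 3, they cannot be isomorphic.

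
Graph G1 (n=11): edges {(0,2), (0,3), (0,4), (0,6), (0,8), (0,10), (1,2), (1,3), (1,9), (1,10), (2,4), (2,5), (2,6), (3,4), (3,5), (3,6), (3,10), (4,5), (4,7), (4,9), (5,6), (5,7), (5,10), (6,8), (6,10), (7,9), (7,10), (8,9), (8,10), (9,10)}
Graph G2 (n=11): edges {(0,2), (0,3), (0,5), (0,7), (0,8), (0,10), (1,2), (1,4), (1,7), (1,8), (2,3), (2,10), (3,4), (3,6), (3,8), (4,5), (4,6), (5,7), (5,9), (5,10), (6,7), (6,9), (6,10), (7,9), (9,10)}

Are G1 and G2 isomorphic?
No, not isomorphic

The graphs are NOT isomorphic.

Counting triangles (3-cliques): G1 has 23, G2 has 10.
Triangle count is an isomorphism invariant, so differing triangle counts rule out isomorphism.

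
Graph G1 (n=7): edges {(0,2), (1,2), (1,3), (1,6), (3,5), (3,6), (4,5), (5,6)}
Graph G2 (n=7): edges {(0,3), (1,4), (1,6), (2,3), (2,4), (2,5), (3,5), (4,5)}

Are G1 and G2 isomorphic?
Yes, isomorphic

The graphs are isomorphic.
One valid mapping φ: V(G1) → V(G2): 0→6, 1→4, 2→1, 3→5, 4→0, 5→3, 6→2

Verify φ preserves adjacency — for each edge of G1, its image is an edge of G2:
  (0,2) → (φ(0),φ(2)) = (1,6) ∈ E(G2) ✓
  (1,2) → (φ(1),φ(2)) = (1,4) ∈ E(G2) ✓
  (1,3) → (φ(1),φ(3)) = (4,5) ∈ E(G2) ✓
  (1,6) → (φ(1),φ(6)) = (2,4) ∈ E(G2) ✓
  (3,5) → (φ(3),φ(5)) = (3,5) ∈ E(G2) ✓
  (3,6) → (φ(3),φ(6)) = (2,5) ∈ E(G2) ✓
  (4,5) → (φ(4),φ(5)) = (0,3) ∈ E(G2) ✓
  (5,6) → (φ(5),φ(6)) = (2,3) ∈ E(G2) ✓
All 8 edges of G1 map to edges of G2, and |E(G1)| = |E(G2)| = 8, so φ is a bijection on edges as well as vertices. Hence G1 ≅ G2.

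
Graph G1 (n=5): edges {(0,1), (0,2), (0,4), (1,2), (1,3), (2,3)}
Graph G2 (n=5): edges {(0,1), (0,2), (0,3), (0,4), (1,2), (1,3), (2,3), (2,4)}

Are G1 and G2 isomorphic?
No, not isomorphic

The graphs are NOT isomorphic.

Counting edges: G1 has 6 edge(s); G2 has 8 edge(s).
Edge count is an isomorphism invariant (a bijection on vertices induces a bijection on edges), so differing edge counts rule out isomorphism.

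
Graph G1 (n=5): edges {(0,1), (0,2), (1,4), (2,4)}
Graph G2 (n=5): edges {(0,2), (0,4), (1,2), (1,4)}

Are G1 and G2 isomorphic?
Yes, isomorphic

The graphs are isomorphic.
One valid mapping φ: V(G1) → V(G2): 0→0, 1→4, 2→2, 3→3, 4→1

Verify φ preserves adjacency — for each edge of G1, its image is an edge of G2:
  (0,1) → (φ(0),φ(1)) = (0,4) ∈ E(G2) ✓
  (0,2) → (φ(0),φ(2)) = (0,2) ∈ E(G2) ✓
  (1,4) → (φ(1),φ(4)) = (1,4) ∈ E(G2) ✓
  (2,4) → (φ(2),φ(4)) = (1,2) ∈ E(G2) ✓
All 4 edges of G1 map to edges of G2, and |E(G1)| = |E(G2)| = 4, so φ is a bijection on edges as well as vertices. Hence G1 ≅ G2.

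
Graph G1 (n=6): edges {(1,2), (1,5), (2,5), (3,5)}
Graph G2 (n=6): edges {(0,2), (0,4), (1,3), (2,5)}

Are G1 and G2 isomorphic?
No, not isomorphic

The graphs are NOT isomorphic.

Connected components of G1: 3 component(s) with vertex sets [[0], [4], [1, 2, 3, 5]], sizes [1, 1, 4].
Connected components of G2: 2 component(s) with vertex sets [[1, 3], [0, 2, 4, 5]], sizes [2, 4].
The number of connected components (and the multiset of component sizes) is an isomorphism invariant — an isomorphism maps each component of G1 bijectively onto a component of G2. Since G1 has 3 component(s) and G2 has 2, they cannot be isomorphic.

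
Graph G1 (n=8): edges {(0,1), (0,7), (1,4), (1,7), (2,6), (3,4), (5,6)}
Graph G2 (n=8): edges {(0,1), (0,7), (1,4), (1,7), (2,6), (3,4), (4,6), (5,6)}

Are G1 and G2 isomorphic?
No, not isomorphic

The graphs are NOT isomorphic.

Counting edges: G1 has 7 edge(s); G2 has 8 edge(s).
Edge count is an isomorphism invariant (a bijection on vertices induces a bijection on edges), so differing edge counts rule out isomorphism.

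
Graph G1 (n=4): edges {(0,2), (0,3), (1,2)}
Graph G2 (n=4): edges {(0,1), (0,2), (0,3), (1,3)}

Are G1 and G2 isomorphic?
No, not isomorphic

The graphs are NOT isomorphic.

Degrees in G1: deg(0)=2, deg(1)=1, deg(2)=2, deg(3)=1.
Sorted degree sequence of G1: [2, 2, 1, 1].
Degrees in G2: deg(0)=3, deg(1)=2, deg(2)=1, deg(3)=2.
Sorted degree sequence of G2: [3, 2, 2, 1].
The (sorted) degree sequence is an isomorphism invariant, so since G1 and G2 have different degree sequences they cannot be isomorphic.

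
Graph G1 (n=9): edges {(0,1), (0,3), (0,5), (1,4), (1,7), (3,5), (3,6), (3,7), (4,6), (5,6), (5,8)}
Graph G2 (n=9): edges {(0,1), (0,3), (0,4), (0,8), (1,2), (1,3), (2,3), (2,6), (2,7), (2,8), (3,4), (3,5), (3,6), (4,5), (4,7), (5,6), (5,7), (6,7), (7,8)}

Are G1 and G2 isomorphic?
No, not isomorphic

The graphs are NOT isomorphic.

Degrees in G1: deg(0)=3, deg(1)=3, deg(2)=0, deg(3)=4, deg(4)=2, deg(5)=4, deg(6)=3, deg(7)=2, deg(8)=1.
Sorted degree sequence of G1: [4, 4, 3, 3, 3, 2, 2, 1, 0].
Degrees in G2: deg(0)=4, deg(1)=3, deg(2)=5, deg(3)=6, deg(4)=4, deg(5)=4, deg(6)=4, deg(7)=5, deg(8)=3.
Sorted degree sequence of G2: [6, 5, 5, 4, 4, 4, 4, 3, 3].
The (sorted) degree sequence is an isomorphism invariant, so since G1 and G2 have different degree sequences they cannot be isomorphic.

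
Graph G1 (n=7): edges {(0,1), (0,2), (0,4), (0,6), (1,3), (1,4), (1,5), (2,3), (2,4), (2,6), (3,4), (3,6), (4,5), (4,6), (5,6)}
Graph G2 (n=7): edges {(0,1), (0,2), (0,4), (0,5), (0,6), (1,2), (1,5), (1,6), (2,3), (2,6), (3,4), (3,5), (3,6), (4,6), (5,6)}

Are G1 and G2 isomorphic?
Yes, isomorphic

The graphs are isomorphic.
One valid mapping φ: V(G1) → V(G2): 0→5, 1→3, 2→1, 3→2, 4→6, 5→4, 6→0

Verify φ preserves adjacency — for each edge of G1, its image is an edge of G2:
  (0,1) → (φ(0),φ(1)) = (3,5) ∈ E(G2) ✓
  (0,2) → (φ(0),φ(2)) = (1,5) ∈ E(G2) ✓
  (0,4) → (φ(0),φ(4)) = (5,6) ∈ E(G2) ✓
  (0,6) → (φ(0),φ(6)) = (0,5) ∈ E(G2) ✓
  (1,3) → (φ(1),φ(3)) = (2,3) ∈ E(G2) ✓
  (1,4) → (φ(1),φ(4)) = (3,6) ∈ E(G2) ✓
  (1,5) → (φ(1),φ(5)) = (3,4) ∈ E(G2) ✓
  (2,3) → (φ(2),φ(3)) = (1,2) ∈ E(G2) ✓
  (2,4) → (φ(2),φ(4)) = (1,6) ∈ E(G2) ✓
  (2,6) → (φ(2),φ(6)) = (0,1) ∈ E(G2) ✓
  (3,4) → (φ(3),φ(4)) = (2,6) ∈ E(G2) ✓
  (3,6) → (φ(3),φ(6)) = (0,2) ∈ E(G2) ✓
  (4,5) → (φ(4),φ(5)) = (4,6) ∈ E(G2) ✓
  (4,6) → (φ(4),φ(6)) = (0,6) ∈ E(G2) ✓
  (5,6) → (φ(5),φ(6)) = (0,4) ∈ E(G2) ✓
All 15 edges of G1 map to edges of G2, and |E(G1)| = |E(G2)| = 15, so φ is a bijection on edges as well as vertices. Hence G1 ≅ G2.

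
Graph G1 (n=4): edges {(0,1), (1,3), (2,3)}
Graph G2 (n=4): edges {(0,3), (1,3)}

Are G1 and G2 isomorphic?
No, not isomorphic

The graphs are NOT isomorphic.

Connected components of G1: 1 component(s) with vertex sets [[0, 1, 2, 3]], sizes [4].
Connected components of G2: 2 component(s) with vertex sets [[2], [0, 1, 3]], sizes [1, 3].
The number of connected components (and the multiset of component sizes) is an isomorphism invariant — an isomorphism maps each component of G1 bijectively onto a component of G2. Since G1 has 1 component(s) and G2 has 2, they cannot be isomorphic.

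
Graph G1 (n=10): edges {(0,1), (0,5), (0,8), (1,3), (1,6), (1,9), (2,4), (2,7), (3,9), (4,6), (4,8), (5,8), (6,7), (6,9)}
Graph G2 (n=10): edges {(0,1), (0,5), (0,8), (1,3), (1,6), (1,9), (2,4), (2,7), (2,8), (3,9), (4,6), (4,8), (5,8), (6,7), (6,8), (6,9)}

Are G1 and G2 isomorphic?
No, not isomorphic

The graphs are NOT isomorphic.

Counting edges: G1 has 14 edge(s); G2 has 16 edge(s).
Edge count is an isomorphism invariant (a bijection on vertices induces a bijection on edges), so differing edge counts rule out isomorphism.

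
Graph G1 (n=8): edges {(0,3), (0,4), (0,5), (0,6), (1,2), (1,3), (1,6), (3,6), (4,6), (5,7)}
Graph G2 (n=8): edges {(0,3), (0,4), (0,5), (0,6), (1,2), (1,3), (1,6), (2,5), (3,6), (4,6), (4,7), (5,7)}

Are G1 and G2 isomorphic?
No, not isomorphic

The graphs are NOT isomorphic.

Counting edges: G1 has 10 edge(s); G2 has 12 edge(s).
Edge count is an isomorphism invariant (a bijection on vertices induces a bijection on edges), so differing edge counts rule out isomorphism.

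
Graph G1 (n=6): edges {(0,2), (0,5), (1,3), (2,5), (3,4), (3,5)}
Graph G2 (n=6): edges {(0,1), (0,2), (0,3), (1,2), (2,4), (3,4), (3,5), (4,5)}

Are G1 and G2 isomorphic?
No, not isomorphic

The graphs are NOT isomorphic.

Degrees in G1: deg(0)=2, deg(1)=1, deg(2)=2, deg(3)=3, deg(4)=1, deg(5)=3.
Sorted degree sequence of G1: [3, 3, 2, 2, 1, 1].
Degrees in G2: deg(0)=3, deg(1)=2, deg(2)=3, deg(3)=3, deg(4)=3, deg(5)=2.
Sorted degree sequence of G2: [3, 3, 3, 3, 2, 2].
The (sorted) degree sequence is an isomorphism invariant, so since G1 and G2 have different degree sequences they cannot be isomorphic.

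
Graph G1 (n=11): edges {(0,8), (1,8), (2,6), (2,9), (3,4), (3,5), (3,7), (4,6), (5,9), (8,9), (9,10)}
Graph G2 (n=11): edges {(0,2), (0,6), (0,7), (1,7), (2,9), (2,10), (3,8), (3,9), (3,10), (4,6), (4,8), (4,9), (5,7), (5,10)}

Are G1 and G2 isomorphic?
No, not isomorphic

The graphs are NOT isomorphic.

Degrees in G1: deg(0)=1, deg(1)=1, deg(2)=2, deg(3)=3, deg(4)=2, deg(5)=2, deg(6)=2, deg(7)=1, deg(8)=3, deg(9)=4, deg(10)=1.
Sorted degree sequence of G1: [4, 3, 3, 2, 2, 2, 2, 1, 1, 1, 1].
Degrees in G2: deg(0)=3, deg(1)=1, deg(2)=3, deg(3)=3, deg(4)=3, deg(5)=2, deg(6)=2, deg(7)=3, deg(8)=2, deg(9)=3, deg(10)=3.
Sorted degree sequence of G2: [3, 3, 3, 3, 3, 3, 3, 2, 2, 2, 1].
The (sorted) degree sequence is an isomorphism invariant, so since G1 and G2 have different degree sequences they cannot be isomorphic.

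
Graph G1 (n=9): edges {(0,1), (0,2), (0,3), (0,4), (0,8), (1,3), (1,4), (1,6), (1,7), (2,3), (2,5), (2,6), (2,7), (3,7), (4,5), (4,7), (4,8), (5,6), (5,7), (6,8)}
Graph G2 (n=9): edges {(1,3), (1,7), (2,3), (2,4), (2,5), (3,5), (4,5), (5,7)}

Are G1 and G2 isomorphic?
No, not isomorphic

The graphs are NOT isomorphic.

Connected components of G1: 1 component(s) with vertex sets [[0, 1, 2, 3, 4, 5, 6, 7, 8]], sizes [9].
Connected components of G2: 4 component(s) with vertex sets [[0], [6], [8], [1, 2, 3, 4, 5, 7]], sizes [1, 1, 1, 6].
The number of connected components (and the multiset of component sizes) is an isomorphism invariant — an isomorphism maps each component of G1 bijectively onto a component of G2. Since G1 has 1 component(s) and G2 has 4, they cannot be isomorphic.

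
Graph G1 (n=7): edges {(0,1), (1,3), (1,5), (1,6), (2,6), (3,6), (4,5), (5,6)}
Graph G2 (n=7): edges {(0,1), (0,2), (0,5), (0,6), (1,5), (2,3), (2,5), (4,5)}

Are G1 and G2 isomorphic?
Yes, isomorphic

The graphs are isomorphic.
One valid mapping φ: V(G1) → V(G2): 0→4, 1→5, 2→6, 3→1, 4→3, 5→2, 6→0

Verify φ preserves adjacency — for each edge of G1, its image is an edge of G2:
  (0,1) → (φ(0),φ(1)) = (4,5) ∈ E(G2) ✓
  (1,3) → (φ(1),φ(3)) = (1,5) ∈ E(G2) ✓
  (1,5) → (φ(1),φ(5)) = (2,5) ∈ E(G2) ✓
  (1,6) → (φ(1),φ(6)) = (0,5) ∈ E(G2) ✓
  (2,6) → (φ(2),φ(6)) = (0,6) ∈ E(G2) ✓
  (3,6) → (φ(3),φ(6)) = (0,1) ∈ E(G2) ✓
  (4,5) → (φ(4),φ(5)) = (2,3) ∈ E(G2) ✓
  (5,6) → (φ(5),φ(6)) = (0,2) ∈ E(G2) ✓
All 8 edges of G1 map to edges of G2, and |E(G1)| = |E(G2)| = 8, so φ is a bijection on edges as well as vertices. Hence G1 ≅ G2.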